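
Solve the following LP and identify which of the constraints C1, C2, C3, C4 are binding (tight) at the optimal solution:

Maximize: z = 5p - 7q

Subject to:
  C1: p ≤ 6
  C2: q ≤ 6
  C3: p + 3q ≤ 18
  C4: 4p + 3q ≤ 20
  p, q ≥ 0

At p = 5, q = 0, compute slack b - a·x for each constraint:
  C1: 6 − 5 = 1  (slack)
  C2: 6 − 0 = 6  (slack)
  C3: 18 − 5 = 13  (slack)
  C4: 20 − 20 = 0  (binding)

Optimal: p = 5, q = 0
Binding: C4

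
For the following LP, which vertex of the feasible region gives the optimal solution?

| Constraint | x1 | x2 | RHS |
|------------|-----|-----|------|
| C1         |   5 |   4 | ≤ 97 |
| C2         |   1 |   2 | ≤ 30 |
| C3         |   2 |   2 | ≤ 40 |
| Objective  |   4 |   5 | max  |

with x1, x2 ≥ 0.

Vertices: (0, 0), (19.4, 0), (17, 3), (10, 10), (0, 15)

Evaluate the objective at each vertex of the feasible region:
  z(0, 0) = 0
  z(19.4, 0) = 77.6
  z(17, 3) = 83
  z(10, 10) = 90  ←
  z(0, 15) = 75
The maximum is at x1 = 10, x2 = 10.

(10, 10)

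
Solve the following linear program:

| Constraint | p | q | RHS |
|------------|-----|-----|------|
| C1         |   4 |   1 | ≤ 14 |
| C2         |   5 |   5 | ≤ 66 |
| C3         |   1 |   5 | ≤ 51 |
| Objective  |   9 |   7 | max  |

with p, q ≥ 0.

Evaluate the objective at each vertex of the feasible region:
  z(0, 0) = 0
  z(3.5, 0) = 31.5
  z(1, 10) = 79  ←
  z(0, 10.2) = 71.4
The maximum is at p = 1, q = 10.

p = 1, q = 10, z = 79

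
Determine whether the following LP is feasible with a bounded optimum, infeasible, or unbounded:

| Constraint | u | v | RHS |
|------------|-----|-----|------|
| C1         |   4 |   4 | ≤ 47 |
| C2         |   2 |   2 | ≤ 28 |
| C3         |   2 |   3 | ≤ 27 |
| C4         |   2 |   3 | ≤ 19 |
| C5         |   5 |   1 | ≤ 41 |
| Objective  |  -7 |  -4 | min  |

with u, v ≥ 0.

Feasible with a bounded optimal solution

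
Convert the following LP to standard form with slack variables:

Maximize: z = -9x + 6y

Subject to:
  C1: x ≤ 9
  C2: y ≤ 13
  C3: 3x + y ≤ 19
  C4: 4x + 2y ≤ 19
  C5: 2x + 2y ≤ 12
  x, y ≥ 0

max z = -9x + 6y

s.t.
  x + s1 = 9
  y + s2 = 13
  3x + y + s3 = 19
  4x + 2y + s4 = 19
  2x + 2y + s5 = 12
  x, y, s1, s2, s3, s4, s5 ≥ 0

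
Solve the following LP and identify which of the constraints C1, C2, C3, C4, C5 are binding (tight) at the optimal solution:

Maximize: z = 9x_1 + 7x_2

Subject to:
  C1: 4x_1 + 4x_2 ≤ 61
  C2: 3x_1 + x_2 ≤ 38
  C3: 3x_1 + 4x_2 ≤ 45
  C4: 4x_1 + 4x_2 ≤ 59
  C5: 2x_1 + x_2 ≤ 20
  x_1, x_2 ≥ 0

At x_1 = 7, x_2 = 6, compute slack b - a·x for each constraint:
  C1: 61 − 52 = 9  (slack)
  C2: 38 − 27 = 11  (slack)
  C3: 45 − 45 = 0  (binding)
  C4: 59 − 52 = 7  (slack)
  C5: 20 − 20 = 0  (binding)

Optimal: x_1 = 7, x_2 = 6
Binding: C3, C5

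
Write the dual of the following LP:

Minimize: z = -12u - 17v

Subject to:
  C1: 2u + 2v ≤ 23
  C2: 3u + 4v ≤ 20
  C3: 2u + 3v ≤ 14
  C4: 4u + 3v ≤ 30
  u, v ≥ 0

Primal min cᵀx s.t. Ax ≤ b, x ≥ 0  →  Dual max −bᵀy s.t. Aᵀy ≥ −c, y ≥ 0.

Maximize: z = -23y1 - 20y2 - 14y3 - 30y4

Subject to:
  2y1 + 3y2 + 2y3 + 4y4 ≥ 12
  2y1 + 4y2 + 3y3 + 3y4 ≥ 17
  y1, y2, y3, y4 ≥ 0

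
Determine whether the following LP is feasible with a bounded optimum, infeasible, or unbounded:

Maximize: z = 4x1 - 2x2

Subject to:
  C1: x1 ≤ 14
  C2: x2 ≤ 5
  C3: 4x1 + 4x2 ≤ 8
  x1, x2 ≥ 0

Feasible with a bounded optimal solution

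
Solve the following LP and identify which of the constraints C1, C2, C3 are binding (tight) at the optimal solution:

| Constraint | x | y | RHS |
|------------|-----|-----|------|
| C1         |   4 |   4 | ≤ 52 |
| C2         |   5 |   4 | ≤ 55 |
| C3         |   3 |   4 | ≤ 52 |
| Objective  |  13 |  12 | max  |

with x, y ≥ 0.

At x = 3, y = 10, compute slack b - a·x for each constraint:
  C1: 52 − 52 = 0  (binding)
  C2: 55 − 55 = 0  (binding)
  C3: 52 − 49 = 3  (slack)

Optimal: x = 3, y = 10
Binding: C1, C2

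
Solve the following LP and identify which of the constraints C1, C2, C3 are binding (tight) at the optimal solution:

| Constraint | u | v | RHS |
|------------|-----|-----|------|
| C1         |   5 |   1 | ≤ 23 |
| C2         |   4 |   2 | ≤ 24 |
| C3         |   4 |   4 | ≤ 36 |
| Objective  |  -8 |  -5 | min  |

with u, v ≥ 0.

At u = 3, v = 6, compute slack b - a·x for each constraint:
  C1: 23 − 21 = 2  (slack)
  C2: 24 − 24 = 0  (binding)
  C3: 36 − 36 = 0  (binding)

Optimal: u = 3, v = 6
Binding: C2, C3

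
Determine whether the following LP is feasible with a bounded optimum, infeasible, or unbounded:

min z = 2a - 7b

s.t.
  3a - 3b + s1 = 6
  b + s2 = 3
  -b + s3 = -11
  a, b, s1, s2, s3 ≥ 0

Infeasible (no feasible solution exists)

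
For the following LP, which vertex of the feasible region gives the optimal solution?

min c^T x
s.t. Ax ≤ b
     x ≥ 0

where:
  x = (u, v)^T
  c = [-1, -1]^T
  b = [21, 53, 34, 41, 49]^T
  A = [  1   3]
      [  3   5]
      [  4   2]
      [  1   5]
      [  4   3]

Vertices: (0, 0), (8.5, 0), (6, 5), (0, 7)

Evaluate the objective at each vertex of the feasible region:
  z(0, 0) = 0
  z(8.5, 0) = -8.5
  z(6, 5) = -11  ←
  z(0, 7) = -7
The minimum is at u = 6, v = 5.

(6, 5)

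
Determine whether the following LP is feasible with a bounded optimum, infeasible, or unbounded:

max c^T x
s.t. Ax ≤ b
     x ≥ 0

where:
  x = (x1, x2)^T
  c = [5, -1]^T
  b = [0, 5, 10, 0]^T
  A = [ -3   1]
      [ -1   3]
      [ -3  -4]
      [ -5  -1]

Unbounded (objective can increase without bound)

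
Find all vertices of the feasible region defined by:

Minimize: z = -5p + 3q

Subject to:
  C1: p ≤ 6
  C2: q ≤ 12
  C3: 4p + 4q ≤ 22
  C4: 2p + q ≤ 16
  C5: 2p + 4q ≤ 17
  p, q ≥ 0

(0, 0), (5.5, 0), (2.5, 3), (0, 4.25)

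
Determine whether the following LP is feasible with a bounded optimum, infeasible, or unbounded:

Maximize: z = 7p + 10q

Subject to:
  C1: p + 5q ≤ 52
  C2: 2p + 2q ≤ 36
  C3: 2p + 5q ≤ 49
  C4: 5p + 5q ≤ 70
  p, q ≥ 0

Feasible with a bounded optimal solution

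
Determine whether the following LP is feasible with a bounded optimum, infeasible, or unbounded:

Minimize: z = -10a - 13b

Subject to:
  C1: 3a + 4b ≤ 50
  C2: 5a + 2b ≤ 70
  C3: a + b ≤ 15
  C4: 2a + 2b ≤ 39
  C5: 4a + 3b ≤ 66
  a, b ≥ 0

Feasible with a bounded optimal solution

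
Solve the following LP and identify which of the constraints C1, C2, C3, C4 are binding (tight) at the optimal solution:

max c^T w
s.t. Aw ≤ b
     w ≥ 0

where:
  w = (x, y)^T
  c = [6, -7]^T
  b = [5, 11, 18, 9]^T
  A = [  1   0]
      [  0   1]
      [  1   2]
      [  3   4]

At x = 3, y = 0, compute slack b - a·x for each constraint:
  C1: 5 − 3 = 2  (slack)
  C2: 11 − 0 = 11  (slack)
  C3: 18 − 3 = 15  (slack)
  C4: 9 − 9 = 0  (binding)

Optimal: x = 3, y = 0
Binding: C4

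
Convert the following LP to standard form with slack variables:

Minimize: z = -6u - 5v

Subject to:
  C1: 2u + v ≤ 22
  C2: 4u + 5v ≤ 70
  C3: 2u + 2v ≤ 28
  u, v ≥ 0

min z = -6u - 5v

s.t.
  2u + v + s1 = 22
  4u + 5v + s2 = 70
  2u + 2v + s3 = 28
  u, v, s1, s2, s3 ≥ 0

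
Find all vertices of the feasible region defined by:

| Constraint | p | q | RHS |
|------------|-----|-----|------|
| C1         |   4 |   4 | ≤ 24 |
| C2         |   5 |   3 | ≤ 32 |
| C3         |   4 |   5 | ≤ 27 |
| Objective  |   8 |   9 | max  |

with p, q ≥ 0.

(0, 0), (6, 0), (3, 3), (0, 5.4)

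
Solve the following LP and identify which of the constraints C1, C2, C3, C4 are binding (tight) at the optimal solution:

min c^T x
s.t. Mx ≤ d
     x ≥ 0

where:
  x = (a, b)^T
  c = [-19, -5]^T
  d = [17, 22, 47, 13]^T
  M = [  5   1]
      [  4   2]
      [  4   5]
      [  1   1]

At a = 2, b = 7, compute slack b - a·x for each constraint:
  C1: 17 − 17 = 0  (binding)
  C2: 22 − 22 = 0  (binding)
  C3: 47 − 43 = 4  (slack)
  C4: 13 − 9 = 4  (slack)

Optimal: a = 2, b = 7
Binding: C1, C2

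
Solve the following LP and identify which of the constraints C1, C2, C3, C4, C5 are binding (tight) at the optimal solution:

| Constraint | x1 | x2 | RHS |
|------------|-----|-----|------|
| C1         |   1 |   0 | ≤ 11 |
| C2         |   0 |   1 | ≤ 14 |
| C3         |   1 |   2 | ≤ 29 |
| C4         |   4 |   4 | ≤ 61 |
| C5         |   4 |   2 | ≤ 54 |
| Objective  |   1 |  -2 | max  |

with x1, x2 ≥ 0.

At x1 = 11, x2 = 0, compute slack b - a·x for each constraint:
  C1: 11 − 11 = 0  (binding)
  C2: 14 − 0 = 14  (slack)
  C3: 29 − 11 = 18  (slack)
  C4: 61 − 44 = 17  (slack)
  C5: 54 − 44 = 10  (slack)

Optimal: x1 = 11, x2 = 0
Binding: C1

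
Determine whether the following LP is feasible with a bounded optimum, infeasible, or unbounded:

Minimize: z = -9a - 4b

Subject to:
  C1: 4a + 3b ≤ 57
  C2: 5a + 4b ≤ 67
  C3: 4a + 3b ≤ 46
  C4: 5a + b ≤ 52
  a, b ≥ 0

Feasible with a bounded optimal solution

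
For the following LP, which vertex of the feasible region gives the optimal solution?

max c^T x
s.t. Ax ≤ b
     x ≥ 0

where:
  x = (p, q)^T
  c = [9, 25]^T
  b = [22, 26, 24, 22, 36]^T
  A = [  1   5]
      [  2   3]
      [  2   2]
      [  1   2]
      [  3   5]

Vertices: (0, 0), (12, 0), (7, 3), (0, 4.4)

Evaluate the objective at each vertex of the feasible region:
  z(0, 0) = 0
  z(12, 0) = 108
  z(7, 3) = 138  ←
  z(0, 4.4) = 110
The maximum is at p = 7, q = 3.

(7, 3)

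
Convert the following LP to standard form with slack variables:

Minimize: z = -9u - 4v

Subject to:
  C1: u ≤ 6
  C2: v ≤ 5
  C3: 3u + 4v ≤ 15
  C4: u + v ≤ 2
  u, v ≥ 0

min z = -9u - 4v

s.t.
  u + s1 = 6
  v + s2 = 5
  3u + 4v + s3 = 15
  u + v + s4 = 2
  u, v, s1, s2, s3, s4 ≥ 0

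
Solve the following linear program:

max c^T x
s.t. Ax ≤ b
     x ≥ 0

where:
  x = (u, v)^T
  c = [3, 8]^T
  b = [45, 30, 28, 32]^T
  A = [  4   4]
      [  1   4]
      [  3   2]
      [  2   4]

Evaluate the objective at each vertex of the feasible region:
  z(0, 0) = 0
  z(9.333, 0) = 28
  z(6, 5) = 58
  z(2, 7) = 62  ←
  z(0, 7.5) = 60
The maximum is at u = 2, v = 7.

u = 2, v = 7, z = 62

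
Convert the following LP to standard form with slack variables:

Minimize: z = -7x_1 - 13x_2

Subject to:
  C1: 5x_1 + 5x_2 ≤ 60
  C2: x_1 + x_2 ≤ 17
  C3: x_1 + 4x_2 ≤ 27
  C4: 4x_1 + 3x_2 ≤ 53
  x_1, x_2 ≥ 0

min z = -7x_1 - 13x_2

s.t.
  5x_1 + 5x_2 + s1 = 60
  x_1 + x_2 + s2 = 17
  x_1 + 4x_2 + s3 = 27
  4x_1 + 3x_2 + s4 = 53
  x_1, x_2, s1, s2, s3, s4 ≥ 0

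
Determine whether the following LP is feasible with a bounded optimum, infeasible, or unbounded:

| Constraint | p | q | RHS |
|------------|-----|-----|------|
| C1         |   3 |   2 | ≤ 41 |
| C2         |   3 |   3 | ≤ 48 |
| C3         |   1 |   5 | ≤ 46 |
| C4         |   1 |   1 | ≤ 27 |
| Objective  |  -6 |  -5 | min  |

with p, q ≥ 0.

Feasible with a bounded optimal solution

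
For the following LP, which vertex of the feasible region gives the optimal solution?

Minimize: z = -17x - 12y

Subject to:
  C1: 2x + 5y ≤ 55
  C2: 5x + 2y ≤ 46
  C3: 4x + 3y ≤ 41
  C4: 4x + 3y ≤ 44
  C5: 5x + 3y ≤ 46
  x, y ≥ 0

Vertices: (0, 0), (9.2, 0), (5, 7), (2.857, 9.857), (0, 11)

Evaluate the objective at each vertex of the feasible region:
  z(0, 0) = 0
  z(9.2, 0) = -156.4
  z(5, 7) = -169  ←
  z(2.857, 9.857) = -166.9
  z(0, 11) = -132
The minimum is at x = 5, y = 7.

(5, 7)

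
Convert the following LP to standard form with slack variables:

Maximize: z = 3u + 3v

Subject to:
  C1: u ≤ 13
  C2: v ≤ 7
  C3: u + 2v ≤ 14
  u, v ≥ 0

max z = 3u + 3v

s.t.
  u + s1 = 13
  v + s2 = 7
  u + 2v + s3 = 14
  u, v, s1, s2, s3 ≥ 0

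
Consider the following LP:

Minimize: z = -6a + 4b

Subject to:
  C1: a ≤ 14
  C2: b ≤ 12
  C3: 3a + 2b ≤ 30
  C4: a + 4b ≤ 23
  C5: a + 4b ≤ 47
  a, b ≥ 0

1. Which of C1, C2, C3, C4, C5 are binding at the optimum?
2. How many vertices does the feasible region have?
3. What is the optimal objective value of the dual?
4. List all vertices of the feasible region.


1. C3
2. 4
3. -60
4. (0, 0), (10, 0), (7.4, 3.9), (0, 5.75)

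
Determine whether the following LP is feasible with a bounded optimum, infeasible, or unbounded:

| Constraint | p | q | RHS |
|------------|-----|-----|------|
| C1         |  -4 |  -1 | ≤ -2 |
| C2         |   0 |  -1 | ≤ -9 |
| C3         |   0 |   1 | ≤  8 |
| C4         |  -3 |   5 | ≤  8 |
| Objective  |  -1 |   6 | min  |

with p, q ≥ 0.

Infeasible (no feasible solution exists)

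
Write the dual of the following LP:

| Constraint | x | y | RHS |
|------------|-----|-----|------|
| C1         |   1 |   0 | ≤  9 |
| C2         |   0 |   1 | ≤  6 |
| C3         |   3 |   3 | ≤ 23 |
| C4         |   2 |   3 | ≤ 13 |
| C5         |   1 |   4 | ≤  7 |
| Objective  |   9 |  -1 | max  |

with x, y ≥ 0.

Primal max cᵀx s.t. Ax ≤ b, x ≥ 0  →  Dual min bᵀy s.t. Aᵀy ≥ c, y ≥ 0.

Minimize: z = 9y1 + 6y2 + 23y3 + 13y4 + 7y5

Subject to:
  y1 + 3y3 + 2y4 + y5 ≥ 9
  y2 + 3y3 + 3y4 + 4y5 ≥ -1
  y1, y2, y3, y4, y5 ≥ 0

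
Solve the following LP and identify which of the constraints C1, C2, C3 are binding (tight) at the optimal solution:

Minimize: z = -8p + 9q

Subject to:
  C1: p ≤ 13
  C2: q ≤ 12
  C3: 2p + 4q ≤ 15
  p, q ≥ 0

At p = 7.5, q = 0, compute slack b - a·x for each constraint:
  C1: 13 − 7.5 = 5.5  (slack)
  C2: 12 − 0 = 12  (slack)
  C3: 15 − 15 = 0  (binding)

Optimal: p = 7.5, q = 0
Binding: C3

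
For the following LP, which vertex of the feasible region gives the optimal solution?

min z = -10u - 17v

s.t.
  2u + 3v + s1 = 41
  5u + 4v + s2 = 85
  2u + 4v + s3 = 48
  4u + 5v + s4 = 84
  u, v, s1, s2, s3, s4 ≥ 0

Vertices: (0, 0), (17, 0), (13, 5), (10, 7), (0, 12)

Evaluate the objective at each vertex of the feasible region:
  z(0, 0) = 0
  z(17, 0) = -170
  z(13, 5) = -215
  z(10, 7) = -219  ←
  z(0, 12) = -204
The minimum is at u = 10, v = 7.

(10, 7)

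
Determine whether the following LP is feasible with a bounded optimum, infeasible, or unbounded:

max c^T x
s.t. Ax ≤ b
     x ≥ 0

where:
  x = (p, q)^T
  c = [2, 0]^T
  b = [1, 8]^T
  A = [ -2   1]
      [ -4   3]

Unbounded (objective can increase without bound)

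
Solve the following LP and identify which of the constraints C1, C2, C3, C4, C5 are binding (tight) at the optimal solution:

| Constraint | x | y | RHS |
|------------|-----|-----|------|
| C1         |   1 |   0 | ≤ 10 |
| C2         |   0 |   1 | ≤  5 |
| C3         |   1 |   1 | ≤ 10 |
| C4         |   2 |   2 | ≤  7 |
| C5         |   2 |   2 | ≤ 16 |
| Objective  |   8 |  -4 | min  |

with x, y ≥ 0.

At x = 0, y = 3.5, compute slack b - a·x for each constraint:
  C1: 10 − 0 = 10  (slack)
  C2: 5 − 3.5 = 1.5  (slack)
  C3: 10 − 3.5 = 6.5  (slack)
  C4: 7 − 7 = 0  (binding)
  C5: 16 − 7 = 9  (slack)

Optimal: x = 0, y = 3.5
Binding: C4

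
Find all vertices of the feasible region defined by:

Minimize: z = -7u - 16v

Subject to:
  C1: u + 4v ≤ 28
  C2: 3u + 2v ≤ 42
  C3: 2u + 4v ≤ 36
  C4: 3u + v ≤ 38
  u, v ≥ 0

(0, 0), (12.67, 0), (11.6, 3.2), (8, 5), (0, 7)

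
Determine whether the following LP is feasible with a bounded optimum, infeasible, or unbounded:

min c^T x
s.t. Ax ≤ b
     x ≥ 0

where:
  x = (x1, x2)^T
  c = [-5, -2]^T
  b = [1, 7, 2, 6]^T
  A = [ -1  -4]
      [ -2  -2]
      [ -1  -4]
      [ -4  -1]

Unbounded (objective can decrease without bound)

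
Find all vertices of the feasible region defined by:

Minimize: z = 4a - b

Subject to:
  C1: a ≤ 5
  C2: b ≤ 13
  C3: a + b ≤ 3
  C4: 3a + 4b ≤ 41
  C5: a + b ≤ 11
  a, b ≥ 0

(0, 0), (3, 0), (0, 3)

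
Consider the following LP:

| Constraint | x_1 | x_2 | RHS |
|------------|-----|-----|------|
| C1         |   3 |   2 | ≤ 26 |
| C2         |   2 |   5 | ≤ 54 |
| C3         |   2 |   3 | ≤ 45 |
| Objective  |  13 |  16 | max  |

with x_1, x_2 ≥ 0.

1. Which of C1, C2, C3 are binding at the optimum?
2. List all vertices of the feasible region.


1. C1, C2
2. (0, 0), (8.667, 0), (2, 10), (0, 10.8)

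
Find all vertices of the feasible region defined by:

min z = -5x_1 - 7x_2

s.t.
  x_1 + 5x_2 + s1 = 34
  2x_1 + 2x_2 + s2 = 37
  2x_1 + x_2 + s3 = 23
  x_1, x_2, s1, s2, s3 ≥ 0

(0, 0), (11.5, 0), (9, 5), (0, 6.8)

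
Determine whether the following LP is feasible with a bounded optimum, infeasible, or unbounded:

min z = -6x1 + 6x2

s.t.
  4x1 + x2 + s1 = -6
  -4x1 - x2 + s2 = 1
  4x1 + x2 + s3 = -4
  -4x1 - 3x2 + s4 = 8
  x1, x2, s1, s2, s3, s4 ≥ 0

Infeasible (no feasible solution exists)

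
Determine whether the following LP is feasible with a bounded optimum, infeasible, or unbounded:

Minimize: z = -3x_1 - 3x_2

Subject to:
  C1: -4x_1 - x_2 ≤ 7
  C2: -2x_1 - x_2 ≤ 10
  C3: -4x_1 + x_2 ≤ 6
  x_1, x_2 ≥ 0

Unbounded (objective can decrease without bound)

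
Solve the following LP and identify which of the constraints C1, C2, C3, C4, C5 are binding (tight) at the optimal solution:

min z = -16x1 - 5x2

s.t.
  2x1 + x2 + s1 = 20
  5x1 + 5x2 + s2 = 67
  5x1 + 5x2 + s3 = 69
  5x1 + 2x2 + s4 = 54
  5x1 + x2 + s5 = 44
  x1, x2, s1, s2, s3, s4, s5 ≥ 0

At x1 = 8, x2 = 4, compute slack b - a·x for each constraint:
  C1: 20 − 20 = 0  (binding)
  C2: 67 − 60 = 7  (slack)
  C3: 69 − 60 = 9  (slack)
  C4: 54 − 48 = 6  (slack)
  C5: 44 − 44 = 0  (binding)

Optimal: x1 = 8, x2 = 4
Binding: C1, C5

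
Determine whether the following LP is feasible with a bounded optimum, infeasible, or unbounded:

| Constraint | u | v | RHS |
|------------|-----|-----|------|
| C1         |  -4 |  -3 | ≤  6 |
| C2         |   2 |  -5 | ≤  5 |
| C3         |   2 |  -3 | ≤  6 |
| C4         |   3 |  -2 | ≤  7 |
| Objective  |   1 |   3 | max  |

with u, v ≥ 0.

Unbounded (objective can increase without bound)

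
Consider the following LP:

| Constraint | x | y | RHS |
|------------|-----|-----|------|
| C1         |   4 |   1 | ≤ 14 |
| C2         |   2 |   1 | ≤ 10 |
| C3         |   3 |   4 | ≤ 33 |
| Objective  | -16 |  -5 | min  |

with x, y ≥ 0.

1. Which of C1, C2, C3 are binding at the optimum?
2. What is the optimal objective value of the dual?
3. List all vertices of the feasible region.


1. C1, C2
2. -62
3. (0, 0), (3.5, 0), (2, 6), (1.4, 7.2), (0, 8.25)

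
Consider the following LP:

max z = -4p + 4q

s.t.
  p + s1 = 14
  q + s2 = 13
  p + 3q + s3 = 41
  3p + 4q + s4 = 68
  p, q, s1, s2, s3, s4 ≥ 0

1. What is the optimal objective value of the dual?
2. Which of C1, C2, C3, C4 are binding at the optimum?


1. 52
2. C2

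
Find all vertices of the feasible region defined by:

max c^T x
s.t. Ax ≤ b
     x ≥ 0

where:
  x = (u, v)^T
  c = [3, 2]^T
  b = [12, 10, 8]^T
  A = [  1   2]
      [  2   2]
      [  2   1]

(0, 0), (4, 0), (3, 2), (0, 5)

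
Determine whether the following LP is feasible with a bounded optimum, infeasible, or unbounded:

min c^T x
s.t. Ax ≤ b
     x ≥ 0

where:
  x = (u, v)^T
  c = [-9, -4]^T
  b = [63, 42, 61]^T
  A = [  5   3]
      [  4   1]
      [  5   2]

Feasible with a bounded optimal solution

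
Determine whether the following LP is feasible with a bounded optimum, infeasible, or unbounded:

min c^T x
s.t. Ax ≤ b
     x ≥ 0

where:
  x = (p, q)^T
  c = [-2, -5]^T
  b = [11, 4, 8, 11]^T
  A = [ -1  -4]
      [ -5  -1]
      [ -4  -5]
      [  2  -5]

Unbounded (objective can decrease without bound)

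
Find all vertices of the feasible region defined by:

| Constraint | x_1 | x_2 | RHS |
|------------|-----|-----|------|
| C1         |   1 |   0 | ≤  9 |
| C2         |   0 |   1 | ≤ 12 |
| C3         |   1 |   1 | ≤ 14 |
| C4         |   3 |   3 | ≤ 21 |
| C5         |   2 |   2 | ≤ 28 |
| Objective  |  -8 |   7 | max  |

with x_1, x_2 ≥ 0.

(0, 0), (7, 0), (0, 7)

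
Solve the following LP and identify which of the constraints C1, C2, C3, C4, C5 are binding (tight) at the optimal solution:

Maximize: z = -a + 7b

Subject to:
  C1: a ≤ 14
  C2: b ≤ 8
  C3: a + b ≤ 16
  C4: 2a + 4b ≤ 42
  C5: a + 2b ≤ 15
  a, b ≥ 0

At a = 0, b = 7.5, compute slack b - a·x for each constraint:
  C1: 14 − 0 = 14  (slack)
  C2: 8 − 7.5 = 0.5  (slack)
  C3: 16 − 7.5 = 8.5  (slack)
  C4: 42 − 30 = 12  (slack)
  C5: 15 − 15 = 0  (binding)

Optimal: a = 0, b = 7.5
Binding: C5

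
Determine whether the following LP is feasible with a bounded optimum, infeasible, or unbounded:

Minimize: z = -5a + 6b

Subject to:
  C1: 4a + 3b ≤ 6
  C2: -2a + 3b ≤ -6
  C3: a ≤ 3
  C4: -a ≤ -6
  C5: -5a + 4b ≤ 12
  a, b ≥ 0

Infeasible (no feasible solution exists)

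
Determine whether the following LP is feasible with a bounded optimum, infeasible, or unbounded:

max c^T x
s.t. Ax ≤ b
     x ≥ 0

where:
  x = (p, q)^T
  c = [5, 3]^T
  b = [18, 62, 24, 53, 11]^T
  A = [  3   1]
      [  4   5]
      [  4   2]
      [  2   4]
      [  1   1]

Feasible with a bounded optimal solution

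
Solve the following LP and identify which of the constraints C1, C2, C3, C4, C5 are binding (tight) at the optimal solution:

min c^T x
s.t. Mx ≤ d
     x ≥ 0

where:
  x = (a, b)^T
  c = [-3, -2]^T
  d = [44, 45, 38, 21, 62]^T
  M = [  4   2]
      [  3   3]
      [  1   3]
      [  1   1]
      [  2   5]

At a = 7, b = 8, compute slack b - a·x for each constraint:
  C1: 44 − 44 = 0  (binding)
  C2: 45 − 45 = 0  (binding)
  C3: 38 − 31 = 7  (slack)
  C4: 21 − 15 = 6  (slack)
  C5: 62 − 54 = 8  (slack)

Optimal: a = 7, b = 8
Binding: C1, C2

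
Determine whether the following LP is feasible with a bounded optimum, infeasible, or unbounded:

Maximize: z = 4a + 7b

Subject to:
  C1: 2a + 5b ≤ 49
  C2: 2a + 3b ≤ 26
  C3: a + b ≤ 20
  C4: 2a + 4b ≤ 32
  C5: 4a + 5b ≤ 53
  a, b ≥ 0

Feasible with a bounded optimal solution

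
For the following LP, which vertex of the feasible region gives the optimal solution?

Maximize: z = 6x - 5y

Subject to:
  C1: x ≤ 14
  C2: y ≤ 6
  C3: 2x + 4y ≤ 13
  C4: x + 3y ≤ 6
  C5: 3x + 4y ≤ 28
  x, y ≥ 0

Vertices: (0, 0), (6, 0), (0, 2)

Evaluate the objective at each vertex of the feasible region:
  z(0, 0) = 0
  z(6, 0) = 36  ←
  z(0, 2) = -10
The maximum is at x = 6, y = 0.

(6, 0)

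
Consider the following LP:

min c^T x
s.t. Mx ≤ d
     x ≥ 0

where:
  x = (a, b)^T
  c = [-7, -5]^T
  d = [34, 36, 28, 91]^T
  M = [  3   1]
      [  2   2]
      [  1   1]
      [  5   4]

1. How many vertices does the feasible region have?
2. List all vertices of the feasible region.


1. 4
2. (0, 0), (11.33, 0), (8, 10), (0, 18)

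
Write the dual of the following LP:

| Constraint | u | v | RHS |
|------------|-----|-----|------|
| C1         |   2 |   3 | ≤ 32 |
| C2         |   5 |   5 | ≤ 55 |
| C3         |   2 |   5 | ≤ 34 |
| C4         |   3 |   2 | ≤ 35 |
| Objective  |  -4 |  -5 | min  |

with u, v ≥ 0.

Primal min cᵀx s.t. Ax ≤ b, x ≥ 0  →  Dual max −bᵀy s.t. Aᵀy ≥ −c, y ≥ 0.

Maximize: z = -32y1 - 55y2 - 34y3 - 35y4

Subject to:
  2y1 + 5y2 + 2y3 + 3y4 ≥ 4
  3y1 + 5y2 + 5y3 + 2y4 ≥ 5
  y1, y2, y3, y4 ≥ 0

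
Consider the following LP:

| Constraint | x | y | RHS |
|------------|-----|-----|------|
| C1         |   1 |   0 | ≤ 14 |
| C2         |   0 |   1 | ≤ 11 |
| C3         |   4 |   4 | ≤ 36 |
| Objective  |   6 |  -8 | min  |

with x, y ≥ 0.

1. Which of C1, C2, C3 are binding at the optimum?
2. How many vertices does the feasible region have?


1. C3
2. 3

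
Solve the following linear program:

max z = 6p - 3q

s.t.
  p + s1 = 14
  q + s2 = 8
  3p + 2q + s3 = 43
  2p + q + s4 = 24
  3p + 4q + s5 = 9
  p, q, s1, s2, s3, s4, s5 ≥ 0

Evaluate the objective at each vertex of the feasible region:
  z(0, 0) = 0
  z(3, 0) = 18  ←
  z(0, 2.25) = -6.75
The maximum is at p = 3, q = 0.

p = 3, q = 0, z = 18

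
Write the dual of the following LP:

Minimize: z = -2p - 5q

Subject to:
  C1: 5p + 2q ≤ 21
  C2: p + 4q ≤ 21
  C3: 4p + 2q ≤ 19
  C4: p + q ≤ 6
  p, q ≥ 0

Primal min cᵀx s.t. Ax ≤ b, x ≥ 0  →  Dual max −bᵀy s.t. Aᵀy ≥ −c, y ≥ 0.

Maximize: z = -21y1 - 21y2 - 19y3 - 6y4

Subject to:
  5y1 + y2 + 4y3 + y4 ≥ 2
  2y1 + 4y2 + 2y3 + y4 ≥ 5
  y1, y2, y3, y4 ≥ 0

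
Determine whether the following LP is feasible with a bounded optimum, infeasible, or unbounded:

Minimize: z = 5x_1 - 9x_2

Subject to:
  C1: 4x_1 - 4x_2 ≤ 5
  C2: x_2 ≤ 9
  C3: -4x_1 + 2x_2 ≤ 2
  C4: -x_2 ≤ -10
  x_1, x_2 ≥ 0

Infeasible (no feasible solution exists)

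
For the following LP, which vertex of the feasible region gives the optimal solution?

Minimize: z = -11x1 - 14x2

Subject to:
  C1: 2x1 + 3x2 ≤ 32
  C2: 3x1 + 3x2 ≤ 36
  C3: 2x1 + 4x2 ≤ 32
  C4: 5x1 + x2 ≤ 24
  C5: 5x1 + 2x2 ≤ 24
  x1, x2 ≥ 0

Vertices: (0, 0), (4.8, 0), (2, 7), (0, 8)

Evaluate the objective at each vertex of the feasible region:
  z(0, 0) = 0
  z(4.8, 0) = -52.8
  z(2, 7) = -120  ←
  z(0, 8) = -112
The minimum is at x1 = 2, x2 = 7.

(2, 7)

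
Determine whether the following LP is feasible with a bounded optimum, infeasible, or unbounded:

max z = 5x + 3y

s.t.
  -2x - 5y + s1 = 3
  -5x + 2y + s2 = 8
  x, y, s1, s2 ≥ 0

Unbounded (objective can increase without bound)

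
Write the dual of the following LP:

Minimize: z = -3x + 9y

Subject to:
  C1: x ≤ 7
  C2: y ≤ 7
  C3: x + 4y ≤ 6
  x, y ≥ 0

Primal min cᵀx s.t. Ax ≤ b, x ≥ 0  →  Dual max −bᵀy s.t. Aᵀy ≥ −c, y ≥ 0.

Maximize: z = -7y1 - 7y2 - 6y3

Subject to:
  y1 + y3 ≥ 3
  y2 + 4y3 ≥ -9
  y1, y2, y3 ≥ 0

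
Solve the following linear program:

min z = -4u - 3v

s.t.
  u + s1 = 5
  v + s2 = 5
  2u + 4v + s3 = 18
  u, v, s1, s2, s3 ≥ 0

Evaluate the objective at each vertex of the feasible region:
  z(0, 0) = 0
  z(5, 0) = -20
  z(5, 2) = -26  ←
  z(0, 4.5) = -13.5
The minimum is at u = 5, v = 2.

u = 5, v = 2, z = -26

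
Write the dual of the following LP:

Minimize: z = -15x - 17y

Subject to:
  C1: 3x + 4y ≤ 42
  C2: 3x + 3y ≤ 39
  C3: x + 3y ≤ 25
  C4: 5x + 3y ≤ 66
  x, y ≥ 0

Primal min cᵀx s.t. Ax ≤ b, x ≥ 0  →  Dual max −bᵀy s.t. Aᵀy ≥ −c, y ≥ 0.

Maximize: z = -42y1 - 39y2 - 25y3 - 66y4

Subject to:
  3y1 + 3y2 + y3 + 5y4 ≥ 15
  4y1 + 3y2 + 3y3 + 3y4 ≥ 17
  y1, y2, y3, y4 ≥ 0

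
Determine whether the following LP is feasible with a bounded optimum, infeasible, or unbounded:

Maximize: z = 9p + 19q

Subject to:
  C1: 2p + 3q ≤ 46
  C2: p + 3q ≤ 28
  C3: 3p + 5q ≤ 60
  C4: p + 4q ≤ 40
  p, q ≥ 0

Feasible with a bounded optimal solution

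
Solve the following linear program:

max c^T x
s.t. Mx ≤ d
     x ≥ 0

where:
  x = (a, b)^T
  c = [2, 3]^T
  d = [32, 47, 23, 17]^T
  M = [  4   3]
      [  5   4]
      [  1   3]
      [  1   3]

Evaluate the objective at each vertex of the feasible region:
  z(0, 0) = 0
  z(8, 0) = 16
  z(5, 4) = 22  ←
  z(0, 5.667) = 17
The maximum is at a = 5, b = 4.

a = 5, b = 4, z = 22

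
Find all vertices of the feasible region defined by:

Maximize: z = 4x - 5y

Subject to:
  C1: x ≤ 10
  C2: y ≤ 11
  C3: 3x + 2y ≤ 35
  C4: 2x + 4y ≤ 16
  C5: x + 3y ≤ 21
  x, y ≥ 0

(0, 0), (8, 0), (0, 4)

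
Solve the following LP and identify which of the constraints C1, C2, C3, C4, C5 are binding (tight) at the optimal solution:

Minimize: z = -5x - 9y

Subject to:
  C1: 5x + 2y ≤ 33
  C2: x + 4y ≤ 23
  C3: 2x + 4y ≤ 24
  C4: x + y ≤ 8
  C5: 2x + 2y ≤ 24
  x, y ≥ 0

At x = 4, y = 4, compute slack b - a·x for each constraint:
  C1: 33 − 28 = 5  (slack)
  C2: 23 − 20 = 3  (slack)
  C3: 24 − 24 = 0  (binding)
  C4: 8 − 8 = 0  (binding)
  C5: 24 − 16 = 8  (slack)

Optimal: x = 4, y = 4
Binding: C3, C4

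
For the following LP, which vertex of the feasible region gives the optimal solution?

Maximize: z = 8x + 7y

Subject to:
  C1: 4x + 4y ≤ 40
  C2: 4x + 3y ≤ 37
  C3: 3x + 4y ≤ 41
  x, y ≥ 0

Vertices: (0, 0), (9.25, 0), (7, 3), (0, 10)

Evaluate the objective at each vertex of the feasible region:
  z(0, 0) = 0
  z(9.25, 0) = 74
  z(7, 3) = 77  ←
  z(0, 10) = 70
The maximum is at x = 7, y = 3.

(7, 3)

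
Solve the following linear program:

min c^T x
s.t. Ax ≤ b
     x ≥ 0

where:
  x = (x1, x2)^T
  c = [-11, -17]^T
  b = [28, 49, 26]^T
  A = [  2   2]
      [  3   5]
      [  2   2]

Evaluate the objective at each vertex of the feasible region:
  z(0, 0) = 0
  z(13, 0) = -143
  z(8, 5) = -173  ←
  z(0, 9.8) = -166.6
The minimum is at x1 = 8, x2 = 5.

x1 = 8, x2 = 5, z = -173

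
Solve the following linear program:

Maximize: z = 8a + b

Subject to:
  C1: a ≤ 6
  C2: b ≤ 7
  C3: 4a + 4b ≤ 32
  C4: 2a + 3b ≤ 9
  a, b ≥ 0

Evaluate the objective at each vertex of the feasible region:
  z(0, 0) = 0
  z(4.5, 0) = 36  ←
  z(0, 3) = 3
The maximum is at a = 4.5, b = 0.

a = 4.5, b = 0, z = 36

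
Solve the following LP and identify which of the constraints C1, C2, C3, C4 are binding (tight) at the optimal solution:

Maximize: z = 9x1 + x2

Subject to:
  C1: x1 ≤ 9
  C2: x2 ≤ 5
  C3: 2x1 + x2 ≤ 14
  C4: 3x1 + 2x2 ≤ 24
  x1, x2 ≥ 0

At x1 = 7, x2 = 0, compute slack b - a·x for each constraint:
  C1: 9 − 7 = 2  (slack)
  C2: 5 − 0 = 5  (slack)
  C3: 14 − 14 = 0  (binding)
  C4: 24 − 21 = 3  (slack)

Optimal: x1 = 7, x2 = 0
Binding: C3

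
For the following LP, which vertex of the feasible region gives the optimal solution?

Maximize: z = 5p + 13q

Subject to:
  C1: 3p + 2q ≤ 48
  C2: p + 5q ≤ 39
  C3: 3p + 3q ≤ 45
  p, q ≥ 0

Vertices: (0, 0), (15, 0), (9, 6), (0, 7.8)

Evaluate the objective at each vertex of the feasible region:
  z(0, 0) = 0
  z(15, 0) = 75
  z(9, 6) = 123  ←
  z(0, 7.8) = 101.4
The maximum is at p = 9, q = 6.

(9, 6)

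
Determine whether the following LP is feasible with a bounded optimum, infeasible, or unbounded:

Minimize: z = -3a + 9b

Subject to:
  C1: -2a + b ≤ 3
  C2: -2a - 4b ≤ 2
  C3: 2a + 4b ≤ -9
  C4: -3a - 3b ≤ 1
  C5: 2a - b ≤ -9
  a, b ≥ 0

Infeasible (no feasible solution exists)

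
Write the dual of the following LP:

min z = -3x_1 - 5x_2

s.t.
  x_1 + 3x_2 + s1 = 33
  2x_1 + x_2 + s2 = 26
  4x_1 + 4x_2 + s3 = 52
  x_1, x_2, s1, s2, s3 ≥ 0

Primal min cᵀx s.t. Ax ≤ b, x ≥ 0  →  Dual max −bᵀy s.t. Aᵀy ≥ −c, y ≥ 0.

Maximize: z = -33y1 - 26y2 - 52y3

Subject to:
  y1 + 2y2 + 4y3 ≥ 3
  3y1 + y2 + 4y3 ≥ 5
  y1, y2, y3 ≥ 0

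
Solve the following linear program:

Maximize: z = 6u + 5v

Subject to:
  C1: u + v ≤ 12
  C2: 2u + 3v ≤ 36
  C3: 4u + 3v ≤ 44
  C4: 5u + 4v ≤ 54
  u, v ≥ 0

Evaluate the objective at each vertex of the feasible region:
  z(0, 0) = 0
  z(10.8, 0) = 64.8
  z(6, 6) = 66  ←
  z(0, 12) = 60
The maximum is at u = 6, v = 6.

u = 6, v = 6, z = 66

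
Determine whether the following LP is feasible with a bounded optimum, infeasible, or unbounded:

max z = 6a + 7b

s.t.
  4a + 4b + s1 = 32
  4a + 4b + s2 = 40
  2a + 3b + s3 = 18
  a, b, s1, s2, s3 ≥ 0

Feasible with a bounded optimal solution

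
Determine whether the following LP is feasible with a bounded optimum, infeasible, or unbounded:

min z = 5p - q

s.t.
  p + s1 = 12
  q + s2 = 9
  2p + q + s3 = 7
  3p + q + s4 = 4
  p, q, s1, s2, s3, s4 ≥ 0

Feasible with a bounded optimal solution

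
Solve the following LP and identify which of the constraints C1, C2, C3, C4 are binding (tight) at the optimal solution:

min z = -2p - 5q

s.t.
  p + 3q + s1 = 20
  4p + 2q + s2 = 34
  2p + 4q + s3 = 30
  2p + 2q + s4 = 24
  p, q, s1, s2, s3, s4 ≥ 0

At p = 5, q = 5, compute slack b - a·x for each constraint:
  C1: 20 − 20 = 0  (binding)
  C2: 34 − 30 = 4  (slack)
  C3: 30 − 30 = 0  (binding)
  C4: 24 − 20 = 4  (slack)

Optimal: p = 5, q = 5
Binding: C1, C3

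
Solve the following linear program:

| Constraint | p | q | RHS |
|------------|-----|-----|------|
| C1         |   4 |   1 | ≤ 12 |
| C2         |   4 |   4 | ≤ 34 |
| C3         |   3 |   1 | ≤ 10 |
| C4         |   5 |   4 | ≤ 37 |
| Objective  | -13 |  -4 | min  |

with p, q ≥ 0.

Evaluate the objective at each vertex of the feasible region:
  z(0, 0) = 0
  z(3, 0) = -39
  z(2, 4) = -42  ←
  z(0.75, 7.75) = -40.75
  z(0, 8.5) = -34
The minimum is at p = 2, q = 4.

p = 2, q = 4, z = -42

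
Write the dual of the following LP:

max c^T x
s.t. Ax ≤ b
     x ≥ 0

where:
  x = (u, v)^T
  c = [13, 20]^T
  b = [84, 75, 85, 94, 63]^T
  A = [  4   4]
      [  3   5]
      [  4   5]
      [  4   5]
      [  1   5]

Primal max cᵀx s.t. Ax ≤ b, x ≥ 0  →  Dual min bᵀy s.t. Aᵀy ≥ c, y ≥ 0.

Minimize: z = 84y1 + 75y2 + 85y3 + 94y4 + 63y5

Subject to:
  4y1 + 3y2 + 4y3 + 4y4 + y5 ≥ 13
  4y1 + 5y2 + 5y3 + 5y4 + 5y5 ≥ 20
  y1, y2, y3, y4, y5 ≥ 0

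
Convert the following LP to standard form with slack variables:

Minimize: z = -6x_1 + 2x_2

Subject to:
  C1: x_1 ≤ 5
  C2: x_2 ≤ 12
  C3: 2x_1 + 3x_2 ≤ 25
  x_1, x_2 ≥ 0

min z = -6x_1 + 2x_2

s.t.
  x_1 + s1 = 5
  x_2 + s2 = 12
  2x_1 + 3x_2 + s3 = 25
  x_1, x_2, s1, s2, s3 ≥ 0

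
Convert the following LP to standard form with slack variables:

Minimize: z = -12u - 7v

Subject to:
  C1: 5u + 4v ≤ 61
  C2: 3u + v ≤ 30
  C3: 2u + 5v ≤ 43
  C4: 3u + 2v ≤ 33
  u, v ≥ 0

min z = -12u - 7v

s.t.
  5u + 4v + s1 = 61
  3u + v + s2 = 30
  2u + 5v + s3 = 43
  3u + 2v + s4 = 33
  u, v, s1, s2, s3, s4 ≥ 0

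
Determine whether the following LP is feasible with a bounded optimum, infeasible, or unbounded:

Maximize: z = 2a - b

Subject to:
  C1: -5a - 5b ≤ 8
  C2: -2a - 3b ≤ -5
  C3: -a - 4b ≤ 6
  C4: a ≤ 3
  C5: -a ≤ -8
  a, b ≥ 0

Infeasible (no feasible solution exists)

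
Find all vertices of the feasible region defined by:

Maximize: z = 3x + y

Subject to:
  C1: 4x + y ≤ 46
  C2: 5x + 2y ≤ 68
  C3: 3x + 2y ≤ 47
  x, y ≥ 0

(0, 0), (11.5, 0), (9, 10), (0, 23.5)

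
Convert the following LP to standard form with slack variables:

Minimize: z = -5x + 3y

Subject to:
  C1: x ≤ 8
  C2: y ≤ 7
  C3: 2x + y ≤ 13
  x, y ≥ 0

min z = -5x + 3y

s.t.
  x + s1 = 8
  y + s2 = 7
  2x + y + s3 = 13
  x, y, s1, s2, s3 ≥ 0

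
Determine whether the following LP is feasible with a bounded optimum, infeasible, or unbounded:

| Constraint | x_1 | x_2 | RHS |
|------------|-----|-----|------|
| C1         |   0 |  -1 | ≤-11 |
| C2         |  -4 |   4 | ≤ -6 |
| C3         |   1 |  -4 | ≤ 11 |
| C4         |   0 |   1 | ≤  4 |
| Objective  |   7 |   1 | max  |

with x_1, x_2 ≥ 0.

Infeasible (no feasible solution exists)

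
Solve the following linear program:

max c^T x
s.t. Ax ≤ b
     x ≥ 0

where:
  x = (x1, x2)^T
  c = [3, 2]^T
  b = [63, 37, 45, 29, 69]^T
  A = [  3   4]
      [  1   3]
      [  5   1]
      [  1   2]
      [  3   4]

Evaluate the objective at each vertex of the feasible region:
  z(0, 0) = 0
  z(9, 0) = 27
  z(7, 10) = 41  ←
  z(0, 12.33) = 24.67
The maximum is at x1 = 7, x2 = 10.

x1 = 7, x2 = 10, z = 41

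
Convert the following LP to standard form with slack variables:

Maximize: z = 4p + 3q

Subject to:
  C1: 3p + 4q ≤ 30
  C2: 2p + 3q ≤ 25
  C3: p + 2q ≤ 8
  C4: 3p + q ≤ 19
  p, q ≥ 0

max z = 4p + 3q

s.t.
  3p + 4q + s1 = 30
  2p + 3q + s2 = 25
  p + 2q + s3 = 8
  3p + q + s4 = 19
  p, q, s1, s2, s3, s4 ≥ 0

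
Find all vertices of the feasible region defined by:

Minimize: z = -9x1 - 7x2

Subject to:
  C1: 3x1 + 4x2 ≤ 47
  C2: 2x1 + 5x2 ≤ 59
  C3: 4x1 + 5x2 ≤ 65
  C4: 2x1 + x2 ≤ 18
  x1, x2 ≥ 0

(0, 0), (9, 0), (5, 8), (0, 11.75)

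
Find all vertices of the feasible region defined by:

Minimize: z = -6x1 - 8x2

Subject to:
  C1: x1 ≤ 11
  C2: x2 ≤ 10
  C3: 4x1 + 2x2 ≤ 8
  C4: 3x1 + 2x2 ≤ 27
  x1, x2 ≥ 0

(0, 0), (2, 0), (0, 4)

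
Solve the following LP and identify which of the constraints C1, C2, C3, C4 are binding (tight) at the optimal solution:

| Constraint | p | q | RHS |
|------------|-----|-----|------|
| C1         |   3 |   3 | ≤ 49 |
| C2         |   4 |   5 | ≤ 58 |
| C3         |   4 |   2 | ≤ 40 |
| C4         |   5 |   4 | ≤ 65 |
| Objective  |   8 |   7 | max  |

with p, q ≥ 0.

At p = 7, q = 6, compute slack b - a·x for each constraint:
  C1: 49 − 39 = 10  (slack)
  C2: 58 − 58 = 0  (binding)
  C3: 40 − 40 = 0  (binding)
  C4: 65 − 59 = 6  (slack)

Optimal: p = 7, q = 6
Binding: C2, C3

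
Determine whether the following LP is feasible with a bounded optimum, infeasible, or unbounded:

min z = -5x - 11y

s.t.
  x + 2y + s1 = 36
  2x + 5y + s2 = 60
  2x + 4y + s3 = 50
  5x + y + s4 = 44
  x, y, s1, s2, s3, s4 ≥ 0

Feasible with a bounded optimal solution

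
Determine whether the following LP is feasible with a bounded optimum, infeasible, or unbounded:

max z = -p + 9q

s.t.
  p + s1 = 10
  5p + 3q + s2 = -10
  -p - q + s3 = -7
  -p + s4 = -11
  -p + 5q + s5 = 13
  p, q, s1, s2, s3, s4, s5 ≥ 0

Infeasible (no feasible solution exists)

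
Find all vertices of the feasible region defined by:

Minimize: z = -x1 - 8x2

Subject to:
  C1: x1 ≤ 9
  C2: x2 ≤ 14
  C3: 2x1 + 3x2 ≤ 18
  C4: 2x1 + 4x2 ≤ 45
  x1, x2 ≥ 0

(0, 0), (9, 0), (0, 6)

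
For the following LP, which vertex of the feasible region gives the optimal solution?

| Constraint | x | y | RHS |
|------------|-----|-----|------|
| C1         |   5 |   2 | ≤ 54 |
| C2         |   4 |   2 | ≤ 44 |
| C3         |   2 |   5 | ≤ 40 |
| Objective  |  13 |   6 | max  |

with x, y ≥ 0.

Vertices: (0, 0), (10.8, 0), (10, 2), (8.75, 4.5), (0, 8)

Evaluate the objective at each vertex of the feasible region:
  z(0, 0) = 0
  z(10.8, 0) = 140.4
  z(10, 2) = 142  ←
  z(8.75, 4.5) = 140.8
  z(0, 8) = 48
The maximum is at x = 10, y = 2.

(10, 2)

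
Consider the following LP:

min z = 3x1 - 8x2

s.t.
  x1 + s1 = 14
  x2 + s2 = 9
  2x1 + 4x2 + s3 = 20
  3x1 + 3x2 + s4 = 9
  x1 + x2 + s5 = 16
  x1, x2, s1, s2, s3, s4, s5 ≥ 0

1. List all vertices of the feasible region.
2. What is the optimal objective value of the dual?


1. (0, 0), (3, 0), (0, 3)
2. -24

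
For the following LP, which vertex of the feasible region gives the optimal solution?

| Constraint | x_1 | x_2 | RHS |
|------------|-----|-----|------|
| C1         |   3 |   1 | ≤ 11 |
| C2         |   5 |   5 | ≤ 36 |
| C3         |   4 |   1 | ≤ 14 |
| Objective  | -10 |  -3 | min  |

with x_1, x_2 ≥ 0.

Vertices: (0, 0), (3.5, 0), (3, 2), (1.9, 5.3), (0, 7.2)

Evaluate the objective at each vertex of the feasible region:
  z(0, 0) = 0
  z(3.5, 0) = -35
  z(3, 2) = -36  ←
  z(1.9, 5.3) = -34.9
  z(0, 7.2) = -21.6
The minimum is at x_1 = 3, x_2 = 2.

(3, 2)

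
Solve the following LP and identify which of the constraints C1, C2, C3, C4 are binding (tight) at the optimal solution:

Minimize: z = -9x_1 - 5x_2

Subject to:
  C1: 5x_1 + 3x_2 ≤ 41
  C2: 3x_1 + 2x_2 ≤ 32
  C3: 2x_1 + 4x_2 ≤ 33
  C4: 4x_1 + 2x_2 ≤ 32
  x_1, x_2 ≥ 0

At x_1 = 7, x_2 = 2, compute slack b - a·x for each constraint:
  C1: 41 − 41 = 0  (binding)
  C2: 32 − 25 = 7  (slack)
  C3: 33 − 22 = 11  (slack)
  C4: 32 − 32 = 0  (binding)

Optimal: x_1 = 7, x_2 = 2
Binding: C1, C4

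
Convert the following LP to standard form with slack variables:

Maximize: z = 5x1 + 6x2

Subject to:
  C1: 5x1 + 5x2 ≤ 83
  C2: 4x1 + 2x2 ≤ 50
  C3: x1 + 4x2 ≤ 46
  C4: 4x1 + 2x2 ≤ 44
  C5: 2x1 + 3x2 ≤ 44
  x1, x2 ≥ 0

max z = 5x1 + 6x2

s.t.
  5x1 + 5x2 + s1 = 83
  4x1 + 2x2 + s2 = 50
  x1 + 4x2 + s3 = 46
  4x1 + 2x2 + s4 = 44
  2x1 + 3x2 + s5 = 44
  x1, x2, s1, s2, s3, s4, s5 ≥ 0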